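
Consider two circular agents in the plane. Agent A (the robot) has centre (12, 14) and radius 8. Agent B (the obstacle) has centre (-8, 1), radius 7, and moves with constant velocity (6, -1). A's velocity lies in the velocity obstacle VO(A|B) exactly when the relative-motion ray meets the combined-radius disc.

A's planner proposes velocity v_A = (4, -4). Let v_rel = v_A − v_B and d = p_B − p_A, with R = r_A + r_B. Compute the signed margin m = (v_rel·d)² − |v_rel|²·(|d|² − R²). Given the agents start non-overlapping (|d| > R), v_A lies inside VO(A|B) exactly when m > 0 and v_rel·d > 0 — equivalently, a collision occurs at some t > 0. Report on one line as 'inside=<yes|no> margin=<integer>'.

d = (-20, -13),  |d|² = 569;  R = 8+7 = 15,  c = 569−15² = 344
v_rel = (-2, -3),  |v_rel|² = 13;  v_rel·d = (-2)·(-20) + (-3)·(-13) = 79
13·t² − 158·t + 344 = 0  ⇒  m = 79² − 13·344 = 1769
m = 1769 > 0,  v_rel·d = 79 > 0  ⇒  inside

inside=yes margin=1769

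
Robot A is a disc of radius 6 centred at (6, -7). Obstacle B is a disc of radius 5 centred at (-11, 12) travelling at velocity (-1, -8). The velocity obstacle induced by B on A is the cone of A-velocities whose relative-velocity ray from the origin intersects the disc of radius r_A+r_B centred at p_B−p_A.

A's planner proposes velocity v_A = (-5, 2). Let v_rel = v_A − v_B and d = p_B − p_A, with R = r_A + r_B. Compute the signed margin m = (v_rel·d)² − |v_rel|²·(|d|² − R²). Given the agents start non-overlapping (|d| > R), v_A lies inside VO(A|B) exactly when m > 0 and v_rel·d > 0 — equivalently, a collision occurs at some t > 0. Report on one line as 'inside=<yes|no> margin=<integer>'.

d = (-17, 19),  |d|² = 650;  R = 6+5 = 11,  c = 650−11² = 529
v_rel = (-4, 10),  |v_rel|² = 116;  v_rel·d = (-4)·(-17) + (10)·(19) = 258
116·t² − 516·t + 529 = 0  ⇒  m = 258² − 116·529 = 5200
m = 5200 > 0,  v_rel·d = 258 > 0  ⇒  inside

inside=yes margin=5200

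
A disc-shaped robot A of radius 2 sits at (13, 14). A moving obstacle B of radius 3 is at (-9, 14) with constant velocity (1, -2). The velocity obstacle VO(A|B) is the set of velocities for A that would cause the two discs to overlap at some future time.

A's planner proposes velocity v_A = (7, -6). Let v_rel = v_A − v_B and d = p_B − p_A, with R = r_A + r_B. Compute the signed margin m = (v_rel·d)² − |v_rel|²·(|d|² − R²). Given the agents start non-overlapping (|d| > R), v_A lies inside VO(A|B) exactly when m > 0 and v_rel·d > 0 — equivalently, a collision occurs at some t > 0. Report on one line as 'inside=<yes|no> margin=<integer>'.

d = (-22, 0),  |d|² = 484;  R = 2+3 = 5,  c = 484−5² = 459
v_rel = (6, -4),  |v_rel|² = 52;  v_rel·d = (6)·(-22) + (-4)·(0) = -132
52·t² + 264·t + 459 = 0  ⇒  m = (-132)² − 52·459 = -6444
m = -6444 < 0,  v_rel·d = -132 < 0  ⇒  outside

inside=no margin=-6444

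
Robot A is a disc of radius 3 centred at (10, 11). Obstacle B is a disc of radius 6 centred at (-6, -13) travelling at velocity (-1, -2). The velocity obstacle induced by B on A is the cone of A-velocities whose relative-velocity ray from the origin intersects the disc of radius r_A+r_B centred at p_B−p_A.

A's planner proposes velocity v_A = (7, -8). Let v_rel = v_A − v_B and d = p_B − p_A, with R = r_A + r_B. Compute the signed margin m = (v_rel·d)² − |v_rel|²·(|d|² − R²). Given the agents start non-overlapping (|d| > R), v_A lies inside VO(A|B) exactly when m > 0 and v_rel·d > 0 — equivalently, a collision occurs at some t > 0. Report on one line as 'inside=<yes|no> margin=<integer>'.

d = (-16, -24),  |d|² = 832;  R = 3+6 = 9,  c = 832−9² = 751
v_rel = (8, -6),  |v_rel|² = 100;  v_rel·d = (8)·(-16) + (-6)·(-24) = 16
100·t² − 32·t + 751 = 0  ⇒  m = 16² − 100·751 = -74844
m = -74844 < 0,  v_rel·d = 16 > 0  ⇒  outside

inside=no margin=-74844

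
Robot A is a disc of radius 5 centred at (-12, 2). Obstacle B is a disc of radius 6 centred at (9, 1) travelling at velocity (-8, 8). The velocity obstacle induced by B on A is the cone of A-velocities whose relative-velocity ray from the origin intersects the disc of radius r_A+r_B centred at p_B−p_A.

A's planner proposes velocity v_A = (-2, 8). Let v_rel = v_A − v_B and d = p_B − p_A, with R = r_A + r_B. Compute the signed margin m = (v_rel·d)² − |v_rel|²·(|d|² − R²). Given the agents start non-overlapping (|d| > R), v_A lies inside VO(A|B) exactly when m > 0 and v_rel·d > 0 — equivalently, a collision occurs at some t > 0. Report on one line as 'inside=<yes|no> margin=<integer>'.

d = (21, -1),  |d|² = 442;  R = 5+6 = 11,  c = 442−11² = 321
v_rel = (6, 0),  |v_rel|² = 36;  v_rel·d = (6)·(21) + (0)·(-1) = 126
36·t² − 252·t + 321 = 0  ⇒  m = 126² − 36·321 = 4320
m = 4320 > 0,  v_rel·d = 126 > 0  ⇒  inside

inside=yes margin=4320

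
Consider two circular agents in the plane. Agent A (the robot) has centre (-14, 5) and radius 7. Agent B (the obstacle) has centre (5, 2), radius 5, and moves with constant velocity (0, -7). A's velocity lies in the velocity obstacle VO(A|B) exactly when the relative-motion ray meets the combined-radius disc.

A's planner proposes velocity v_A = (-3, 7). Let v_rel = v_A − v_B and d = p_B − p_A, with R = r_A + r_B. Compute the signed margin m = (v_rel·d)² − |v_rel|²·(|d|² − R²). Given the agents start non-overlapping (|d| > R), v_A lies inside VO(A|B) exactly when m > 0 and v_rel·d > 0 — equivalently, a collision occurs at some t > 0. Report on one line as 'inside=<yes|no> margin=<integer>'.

d = (19, -3),  |d|² = 370;  R = 7+5 = 12,  c = 370−12² = 226
v_rel = (-3, 14),  |v_rel|² = 205;  v_rel·d = (-3)·(19) + (14)·(-3) = -99
205·t² + 198·t + 226 = 0  ⇒  m = (-99)² − 205·226 = -36529
m = -36529 < 0,  v_rel·d = -99 < 0  ⇒  outside

inside=no margin=-36529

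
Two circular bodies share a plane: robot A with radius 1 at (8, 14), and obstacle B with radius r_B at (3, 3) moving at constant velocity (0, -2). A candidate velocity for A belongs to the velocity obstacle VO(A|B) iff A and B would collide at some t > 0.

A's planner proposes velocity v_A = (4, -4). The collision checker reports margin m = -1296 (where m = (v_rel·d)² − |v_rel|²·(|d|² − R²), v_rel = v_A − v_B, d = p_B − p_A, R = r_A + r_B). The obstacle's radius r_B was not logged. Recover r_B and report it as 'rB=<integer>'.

m = -1296
d = (-5, -11);  v_rel = (4, -2),  |v_rel|² = 20
v_rel×d = (4)·(-11) − (-2)·(-5) = -54
since m = R²·20 − (-54)²:  R² = (2916 + -1296) / 20 = 81
R = √81 = 9  ⇒  r_B = 9 − 1 = 8

rB=8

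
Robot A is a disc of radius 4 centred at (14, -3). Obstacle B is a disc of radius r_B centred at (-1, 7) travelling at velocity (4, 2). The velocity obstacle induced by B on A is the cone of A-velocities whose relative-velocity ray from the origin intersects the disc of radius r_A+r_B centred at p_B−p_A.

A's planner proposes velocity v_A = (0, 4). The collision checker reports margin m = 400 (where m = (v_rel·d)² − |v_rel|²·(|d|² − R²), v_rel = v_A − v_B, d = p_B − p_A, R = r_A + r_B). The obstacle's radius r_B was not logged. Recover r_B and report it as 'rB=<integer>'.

m = 400
d = (-15, 10);  v_rel = (-4, 2),  |v_rel|² = 20
v_rel×d = (-4)·(10) − (2)·(-15) = -10
since m = R²·20 − (-10)²:  R² = (100 + 400) / 20 = 25
R = √25 = 5  ⇒  r_B = 5 − 4 = 1

rB=1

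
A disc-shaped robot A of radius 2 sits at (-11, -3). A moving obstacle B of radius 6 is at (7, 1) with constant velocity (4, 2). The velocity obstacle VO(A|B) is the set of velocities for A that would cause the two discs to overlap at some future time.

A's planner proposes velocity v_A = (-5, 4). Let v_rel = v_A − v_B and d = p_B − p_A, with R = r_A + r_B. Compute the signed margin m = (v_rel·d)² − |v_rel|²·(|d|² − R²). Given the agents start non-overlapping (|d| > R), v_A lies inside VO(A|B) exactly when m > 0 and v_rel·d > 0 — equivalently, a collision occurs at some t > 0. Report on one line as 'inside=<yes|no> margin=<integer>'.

d = (18, 4),  |d|² = 340;  R = 2+6 = 8,  c = 340−8² = 276
v_rel = (-9, 2),  |v_rel|² = 85;  v_rel·d = (-9)·(18) + (2)·(4) = -154
85·t² + 308·t + 276 = 0  ⇒  m = (-154)² − 85·276 = 256
m = 256 > 0,  v_rel·d = -154 < 0  ⇒  outside

inside=no margin=256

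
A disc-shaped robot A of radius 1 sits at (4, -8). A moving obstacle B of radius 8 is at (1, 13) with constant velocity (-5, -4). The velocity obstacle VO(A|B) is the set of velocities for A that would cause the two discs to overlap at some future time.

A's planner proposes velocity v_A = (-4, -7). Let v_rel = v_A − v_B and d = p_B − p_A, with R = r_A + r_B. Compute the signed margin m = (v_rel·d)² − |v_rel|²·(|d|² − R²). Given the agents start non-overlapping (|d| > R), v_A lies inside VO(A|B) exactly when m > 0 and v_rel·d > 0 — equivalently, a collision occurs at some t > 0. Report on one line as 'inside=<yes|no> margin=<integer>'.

d = (-3, 21),  |d|² = 450;  R = 1+8 = 9,  c = 450−9² = 369
v_rel = (1, -3),  |v_rel|² = 10;  v_rel·d = (1)·(-3) + (-3)·(21) = -66
10·t² + 132·t + 369 = 0  ⇒  m = (-66)² − 10·369 = 666
m = 666 > 0,  v_rel·d = -66 < 0  ⇒  outside

inside=no margin=666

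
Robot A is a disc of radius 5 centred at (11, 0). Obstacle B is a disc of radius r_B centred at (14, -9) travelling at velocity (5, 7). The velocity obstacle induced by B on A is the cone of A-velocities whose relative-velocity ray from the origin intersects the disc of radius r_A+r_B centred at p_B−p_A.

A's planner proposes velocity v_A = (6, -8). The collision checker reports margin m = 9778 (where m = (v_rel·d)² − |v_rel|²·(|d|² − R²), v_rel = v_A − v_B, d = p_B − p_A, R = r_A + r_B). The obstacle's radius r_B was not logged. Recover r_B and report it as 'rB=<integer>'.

m = 9778
d = (3, -9);  v_rel = (1, -15),  |v_rel|² = 226
v_rel×d = (1)·(-9) − (-15)·(3) = 36
since m = R²·226 − 36²:  R² = (1296 + 9778) / 226 = 49
R = √49 = 7  ⇒  r_B = 7 − 5 = 2

rB=2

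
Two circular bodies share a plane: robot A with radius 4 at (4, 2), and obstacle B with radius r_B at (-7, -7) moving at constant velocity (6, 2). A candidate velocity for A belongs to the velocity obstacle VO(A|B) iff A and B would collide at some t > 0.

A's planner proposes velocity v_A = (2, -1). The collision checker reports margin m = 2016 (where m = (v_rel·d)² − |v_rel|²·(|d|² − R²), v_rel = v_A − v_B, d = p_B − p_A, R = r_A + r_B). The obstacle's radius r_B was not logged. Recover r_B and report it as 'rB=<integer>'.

m = 2016
d = (-11, -9);  v_rel = (-4, -3),  |v_rel|² = 25
v_rel×d = (-4)·(-9) − (-3)·(-11) = 3
since m = R²·25 − 3²:  R² = (9 + 2016) / 25 = 81
R = √81 = 9  ⇒  r_B = 9 − 4 = 5

rB=5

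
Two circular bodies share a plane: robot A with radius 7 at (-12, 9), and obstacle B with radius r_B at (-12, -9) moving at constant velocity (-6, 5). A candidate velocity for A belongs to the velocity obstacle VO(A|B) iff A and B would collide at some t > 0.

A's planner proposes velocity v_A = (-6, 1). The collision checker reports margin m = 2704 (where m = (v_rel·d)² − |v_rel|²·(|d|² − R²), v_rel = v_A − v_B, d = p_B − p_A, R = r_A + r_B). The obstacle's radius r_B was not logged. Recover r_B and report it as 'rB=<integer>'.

m = 2704
d = (0, -18);  v_rel = (0, -4),  |v_rel|² = 16
v_rel×d = (0)·(-18) − (-4)·(0) = 0
since m = R²·16 − 0²:  R² = (0 + 2704) / 16 = 169
R = √169 = 13  ⇒  r_B = 13 − 7 = 6

rB=6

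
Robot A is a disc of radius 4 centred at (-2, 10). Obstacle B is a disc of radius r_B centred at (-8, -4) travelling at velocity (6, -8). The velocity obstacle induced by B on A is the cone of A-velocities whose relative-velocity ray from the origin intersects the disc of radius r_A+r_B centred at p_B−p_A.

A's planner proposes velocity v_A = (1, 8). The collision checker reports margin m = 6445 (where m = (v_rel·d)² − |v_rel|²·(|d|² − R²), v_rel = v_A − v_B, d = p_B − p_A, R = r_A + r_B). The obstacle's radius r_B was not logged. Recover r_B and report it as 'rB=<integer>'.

m = 6445
d = (-6, -14);  v_rel = (-5, 16),  |v_rel|² = 281
v_rel×d = (-5)·(-14) − (16)·(-6) = 166
since m = R²·281 − 166²:  R² = (27556 + 6445) / 281 = 121
R = √121 = 11  ⇒  r_B = 11 − 4 = 7

rB=7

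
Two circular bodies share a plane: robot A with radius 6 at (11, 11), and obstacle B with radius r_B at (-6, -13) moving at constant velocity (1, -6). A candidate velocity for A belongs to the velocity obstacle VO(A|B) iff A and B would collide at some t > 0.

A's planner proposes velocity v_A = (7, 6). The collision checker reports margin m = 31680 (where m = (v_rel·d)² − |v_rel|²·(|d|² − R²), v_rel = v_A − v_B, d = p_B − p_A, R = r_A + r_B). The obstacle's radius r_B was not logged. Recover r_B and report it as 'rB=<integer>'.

m = 31680
d = (-17, -24);  v_rel = (6, 12),  |v_rel|² = 180
v_rel×d = (6)·(-24) − (12)·(-17) = 60
since m = R²·180 − 60²:  R² = (3600 + 31680) / 180 = 196
R = √196 = 14  ⇒  r_B = 14 − 6 = 8

rB=8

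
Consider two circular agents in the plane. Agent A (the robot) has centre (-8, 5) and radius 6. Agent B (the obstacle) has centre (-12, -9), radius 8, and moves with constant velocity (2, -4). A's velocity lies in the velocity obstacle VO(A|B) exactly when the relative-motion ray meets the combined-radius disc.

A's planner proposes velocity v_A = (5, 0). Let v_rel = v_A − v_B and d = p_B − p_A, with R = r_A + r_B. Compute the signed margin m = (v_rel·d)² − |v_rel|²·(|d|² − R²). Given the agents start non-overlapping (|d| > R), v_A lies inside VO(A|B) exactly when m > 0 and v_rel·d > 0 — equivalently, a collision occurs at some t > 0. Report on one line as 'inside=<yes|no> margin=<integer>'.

d = (-4, -14),  |d|² = 212;  R = 6+8 = 14,  c = 212−14² = 16
v_rel = (3, 4),  |v_rel|² = 25;  v_rel·d = (3)·(-4) + (4)·(-14) = -68
25·t² + 136·t + 16 = 0  ⇒  m = (-68)² − 25·16 = 4224
m = 4224 > 0,  v_rel·d = -68 < 0  ⇒  outside

inside=no margin=4224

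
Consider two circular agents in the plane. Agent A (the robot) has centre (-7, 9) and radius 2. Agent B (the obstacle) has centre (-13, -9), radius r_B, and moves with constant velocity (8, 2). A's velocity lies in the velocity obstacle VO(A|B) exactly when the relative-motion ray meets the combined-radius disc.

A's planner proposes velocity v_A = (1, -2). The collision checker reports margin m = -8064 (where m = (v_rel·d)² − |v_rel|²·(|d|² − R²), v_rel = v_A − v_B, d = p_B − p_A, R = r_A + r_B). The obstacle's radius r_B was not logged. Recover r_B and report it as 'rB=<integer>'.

m = -8064
d = (-6, -18);  v_rel = (-7, -4),  |v_rel|² = 65
v_rel×d = (-7)·(-18) − (-4)·(-6) = 102
since m = R²·65 − 102²:  R² = (10404 + -8064) / 65 = 36
R = √36 = 6  ⇒  r_B = 6 − 2 = 4

rB=4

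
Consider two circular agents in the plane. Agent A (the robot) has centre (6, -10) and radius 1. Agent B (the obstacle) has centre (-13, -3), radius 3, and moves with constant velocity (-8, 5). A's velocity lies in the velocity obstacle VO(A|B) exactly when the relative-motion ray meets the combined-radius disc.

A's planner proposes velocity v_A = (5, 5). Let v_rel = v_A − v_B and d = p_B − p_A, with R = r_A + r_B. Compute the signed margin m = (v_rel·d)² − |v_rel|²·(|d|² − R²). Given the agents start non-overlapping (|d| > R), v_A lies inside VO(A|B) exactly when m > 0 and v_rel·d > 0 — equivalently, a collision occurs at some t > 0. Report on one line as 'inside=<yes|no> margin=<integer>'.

d = (-19, 7),  |d|² = 410;  R = 1+3 = 4,  c = 410−4² = 394
v_rel = (13, 0),  |v_rel|² = 169;  v_rel·d = (13)·(-19) + (0)·(7) = -247
169·t² + 494·t + 394 = 0  ⇒  m = (-247)² − 169·394 = -5577
m = -5577 < 0,  v_rel·d = -247 < 0  ⇒  outside

inside=no margin=-5577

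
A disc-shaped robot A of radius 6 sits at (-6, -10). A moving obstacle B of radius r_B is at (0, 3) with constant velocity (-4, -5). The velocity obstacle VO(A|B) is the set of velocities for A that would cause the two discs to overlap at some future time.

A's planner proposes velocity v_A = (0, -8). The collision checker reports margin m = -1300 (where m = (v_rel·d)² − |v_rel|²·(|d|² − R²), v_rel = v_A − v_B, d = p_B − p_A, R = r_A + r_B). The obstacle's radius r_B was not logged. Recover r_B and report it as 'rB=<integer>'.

m = -1300
d = (6, 13);  v_rel = (4, -3),  |v_rel|² = 25
v_rel×d = (4)·(13) − (-3)·(6) = 70
since m = R²·25 − 70²:  R² = (4900 + -1300) / 25 = 144
R = √144 = 12  ⇒  r_B = 12 − 6 = 6

rB=6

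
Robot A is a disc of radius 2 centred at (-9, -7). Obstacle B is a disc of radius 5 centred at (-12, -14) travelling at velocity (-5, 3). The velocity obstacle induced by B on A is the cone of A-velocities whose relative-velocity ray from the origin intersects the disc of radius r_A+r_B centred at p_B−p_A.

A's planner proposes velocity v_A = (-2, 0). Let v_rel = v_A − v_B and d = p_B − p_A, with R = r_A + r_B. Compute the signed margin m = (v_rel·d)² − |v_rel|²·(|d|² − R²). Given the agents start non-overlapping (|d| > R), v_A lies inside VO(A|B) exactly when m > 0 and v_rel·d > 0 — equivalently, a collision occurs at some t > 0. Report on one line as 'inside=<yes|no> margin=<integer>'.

d = (-3, -7),  |d|² = 58;  R = 2+5 = 7,  c = 58−7² = 9
v_rel = (3, -3),  |v_rel|² = 18;  v_rel·d = (3)·(-3) + (-3)·(-7) = 12
18·t² − 24·t + 9 = 0  ⇒  m = 12² − 18·9 = -18
m = -18 < 0,  v_rel·d = 12 > 0  ⇒  outside

inside=no margin=-18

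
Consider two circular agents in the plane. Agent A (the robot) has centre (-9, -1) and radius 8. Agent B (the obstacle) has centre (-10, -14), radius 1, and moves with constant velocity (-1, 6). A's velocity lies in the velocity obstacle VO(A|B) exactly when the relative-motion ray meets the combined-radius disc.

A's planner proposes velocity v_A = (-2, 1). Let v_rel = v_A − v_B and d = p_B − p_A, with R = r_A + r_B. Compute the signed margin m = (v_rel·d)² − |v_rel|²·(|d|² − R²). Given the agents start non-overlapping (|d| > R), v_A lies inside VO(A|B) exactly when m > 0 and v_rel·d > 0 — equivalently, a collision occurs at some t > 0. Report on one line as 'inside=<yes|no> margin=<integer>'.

d = (-1, -13),  |d|² = 170;  R = 8+1 = 9,  c = 170−9² = 89
v_rel = (-1, -5),  |v_rel|² = 26;  v_rel·d = (-1)·(-1) + (-5)·(-13) = 66
26·t² − 132·t + 89 = 0  ⇒  m = 66² − 26·89 = 2042
m = 2042 > 0,  v_rel·d = 66 > 0  ⇒  inside

inside=yes margin=2042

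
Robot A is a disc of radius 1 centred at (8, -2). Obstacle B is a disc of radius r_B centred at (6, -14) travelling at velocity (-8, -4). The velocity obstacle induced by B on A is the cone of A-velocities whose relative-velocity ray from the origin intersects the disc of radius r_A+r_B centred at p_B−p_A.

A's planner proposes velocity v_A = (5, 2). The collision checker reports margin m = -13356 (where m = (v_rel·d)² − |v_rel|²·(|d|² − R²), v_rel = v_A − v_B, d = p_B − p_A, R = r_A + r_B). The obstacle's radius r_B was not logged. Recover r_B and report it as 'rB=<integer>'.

m = -13356
d = (-2, -12);  v_rel = (13, 6),  |v_rel|² = 205
v_rel×d = (13)·(-12) − (6)·(-2) = -144
since m = R²·205 − (-144)²:  R² = (20736 + -13356) / 205 = 36
R = √36 = 6  ⇒  r_B = 6 − 1 = 5

rB=5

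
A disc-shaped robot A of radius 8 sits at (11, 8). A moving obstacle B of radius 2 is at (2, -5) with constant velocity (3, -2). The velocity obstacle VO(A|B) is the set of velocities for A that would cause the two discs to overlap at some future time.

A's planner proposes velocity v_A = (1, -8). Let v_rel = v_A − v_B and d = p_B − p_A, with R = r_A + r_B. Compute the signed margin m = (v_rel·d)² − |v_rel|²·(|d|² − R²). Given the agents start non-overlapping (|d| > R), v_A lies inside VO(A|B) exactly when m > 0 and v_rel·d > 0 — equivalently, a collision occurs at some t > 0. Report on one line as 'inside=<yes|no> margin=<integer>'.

d = (-9, -13),  |d|² = 250;  R = 8+2 = 10,  c = 250−10² = 150
v_rel = (-2, -6),  |v_rel|² = 40;  v_rel·d = (-2)·(-9) + (-6)·(-13) = 96
40·t² − 192·t + 150 = 0  ⇒  m = 96² − 40·150 = 3216
m = 3216 > 0,  v_rel·d = 96 > 0  ⇒  inside

inside=yes margin=3216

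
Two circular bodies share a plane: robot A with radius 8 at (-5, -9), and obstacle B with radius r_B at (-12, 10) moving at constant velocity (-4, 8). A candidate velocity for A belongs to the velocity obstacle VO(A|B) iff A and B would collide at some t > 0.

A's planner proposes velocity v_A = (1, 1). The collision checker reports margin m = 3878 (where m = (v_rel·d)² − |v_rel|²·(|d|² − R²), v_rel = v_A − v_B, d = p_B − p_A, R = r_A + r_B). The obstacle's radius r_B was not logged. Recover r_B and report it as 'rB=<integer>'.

m = 3878
d = (-7, 19);  v_rel = (5, -7),  |v_rel|² = 74
v_rel×d = (5)·(19) − (-7)·(-7) = 46
since m = R²·74 − 46²:  R² = (2116 + 3878) / 74 = 81
R = √81 = 9  ⇒  r_B = 9 − 8 = 1

rB=1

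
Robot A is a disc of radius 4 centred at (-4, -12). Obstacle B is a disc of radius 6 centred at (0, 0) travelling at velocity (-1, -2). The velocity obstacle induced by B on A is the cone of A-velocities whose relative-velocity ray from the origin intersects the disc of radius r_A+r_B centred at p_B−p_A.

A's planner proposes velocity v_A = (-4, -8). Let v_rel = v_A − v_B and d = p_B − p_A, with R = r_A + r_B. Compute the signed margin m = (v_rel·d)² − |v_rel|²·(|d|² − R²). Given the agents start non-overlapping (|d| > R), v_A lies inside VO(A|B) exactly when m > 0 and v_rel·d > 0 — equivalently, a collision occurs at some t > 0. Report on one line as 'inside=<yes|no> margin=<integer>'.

d = (4, 12),  |d|² = 160;  R = 4+6 = 10,  c = 160−10² = 60
v_rel = (-3, -6),  |v_rel|² = 45;  v_rel·d = (-3)·(4) + (-6)·(12) = -84
45·t² + 168·t + 60 = 0  ⇒  m = (-84)² − 45·60 = 4356
m = 4356 > 0,  v_rel·d = -84 < 0  ⇒  outside

inside=no margin=4356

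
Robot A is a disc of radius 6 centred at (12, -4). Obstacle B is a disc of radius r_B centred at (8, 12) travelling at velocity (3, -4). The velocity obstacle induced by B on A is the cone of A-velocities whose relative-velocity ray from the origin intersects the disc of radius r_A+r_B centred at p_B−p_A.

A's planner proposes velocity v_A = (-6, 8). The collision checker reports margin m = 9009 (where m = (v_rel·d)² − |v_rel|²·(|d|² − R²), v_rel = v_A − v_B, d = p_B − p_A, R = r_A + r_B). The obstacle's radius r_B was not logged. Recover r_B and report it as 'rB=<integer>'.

m = 9009
d = (-4, 16);  v_rel = (-9, 12),  |v_rel|² = 225
v_rel×d = (-9)·(16) − (12)·(-4) = -96
since m = R²·225 − (-96)²:  R² = (9216 + 9009) / 225 = 81
R = √81 = 9  ⇒  r_B = 9 − 6 = 3

rB=3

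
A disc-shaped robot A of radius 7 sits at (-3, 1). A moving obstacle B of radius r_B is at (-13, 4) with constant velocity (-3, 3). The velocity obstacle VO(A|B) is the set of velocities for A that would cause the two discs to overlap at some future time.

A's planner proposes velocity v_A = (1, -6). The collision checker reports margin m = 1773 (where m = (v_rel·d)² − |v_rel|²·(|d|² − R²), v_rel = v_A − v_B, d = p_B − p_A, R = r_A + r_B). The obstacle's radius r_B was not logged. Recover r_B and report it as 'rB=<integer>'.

m = 1773
d = (-10, 3);  v_rel = (4, -9),  |v_rel|² = 97
v_rel×d = (4)·(3) − (-9)·(-10) = -78
since m = R²·97 − (-78)²:  R² = (6084 + 1773) / 97 = 81
R = √81 = 9  ⇒  r_B = 9 − 7 = 2

rB=2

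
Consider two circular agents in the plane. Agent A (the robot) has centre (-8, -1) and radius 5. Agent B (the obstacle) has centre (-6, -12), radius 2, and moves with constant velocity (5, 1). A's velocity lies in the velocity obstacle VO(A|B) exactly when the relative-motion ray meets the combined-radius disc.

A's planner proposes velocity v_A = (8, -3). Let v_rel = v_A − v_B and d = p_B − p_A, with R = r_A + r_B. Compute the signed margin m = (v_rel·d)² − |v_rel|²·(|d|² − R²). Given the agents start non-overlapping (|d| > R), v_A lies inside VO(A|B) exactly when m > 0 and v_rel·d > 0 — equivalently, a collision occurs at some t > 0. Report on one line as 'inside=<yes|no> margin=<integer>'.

d = (2, -11),  |d|² = 125;  R = 5+2 = 7,  c = 125−7² = 76
v_rel = (3, -4),  |v_rel|² = 25;  v_rel·d = (3)·(2) + (-4)·(-11) = 50
25·t² − 100·t + 76 = 0  ⇒  m = 50² − 25·76 = 600
m = 600 > 0,  v_rel·d = 50 > 0  ⇒  inside

inside=yes margin=600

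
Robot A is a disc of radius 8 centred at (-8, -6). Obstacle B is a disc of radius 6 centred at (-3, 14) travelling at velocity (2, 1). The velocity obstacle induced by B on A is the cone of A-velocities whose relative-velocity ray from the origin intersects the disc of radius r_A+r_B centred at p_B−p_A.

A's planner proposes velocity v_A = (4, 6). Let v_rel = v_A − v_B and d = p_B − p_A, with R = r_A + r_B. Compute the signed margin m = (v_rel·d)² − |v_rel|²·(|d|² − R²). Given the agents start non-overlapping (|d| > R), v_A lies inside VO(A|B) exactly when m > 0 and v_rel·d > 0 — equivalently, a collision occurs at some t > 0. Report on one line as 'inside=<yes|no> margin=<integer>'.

d = (5, 20),  |d|² = 425;  R = 8+6 = 14,  c = 425−14² = 229
v_rel = (2, 5),  |v_rel|² = 29;  v_rel·d = (2)·(5) + (5)·(20) = 110
29·t² − 220·t + 229 = 0  ⇒  m = 110² − 29·229 = 5459
m = 5459 > 0,  v_rel·d = 110 > 0  ⇒  inside

inside=yes margin=5459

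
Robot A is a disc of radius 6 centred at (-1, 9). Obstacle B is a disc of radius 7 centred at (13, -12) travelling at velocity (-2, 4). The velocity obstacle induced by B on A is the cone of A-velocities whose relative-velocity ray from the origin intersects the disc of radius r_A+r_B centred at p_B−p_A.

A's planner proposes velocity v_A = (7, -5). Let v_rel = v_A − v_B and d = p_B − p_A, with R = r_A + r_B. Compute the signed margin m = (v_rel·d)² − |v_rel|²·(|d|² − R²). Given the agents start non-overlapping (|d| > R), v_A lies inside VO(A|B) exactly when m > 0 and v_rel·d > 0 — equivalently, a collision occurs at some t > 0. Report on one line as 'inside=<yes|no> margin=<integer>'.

d = (14, -21),  |d|² = 637;  R = 6+7 = 13,  c = 637−13² = 468
v_rel = (9, -9),  |v_rel|² = 162;  v_rel·d = (9)·(14) + (-9)·(-21) = 315
162·t² − 630·t + 468 = 0  ⇒  m = 315² − 162·468 = 23409
m = 23409 > 0,  v_rel·d = 315 > 0  ⇒  inside

inside=yes margin=23409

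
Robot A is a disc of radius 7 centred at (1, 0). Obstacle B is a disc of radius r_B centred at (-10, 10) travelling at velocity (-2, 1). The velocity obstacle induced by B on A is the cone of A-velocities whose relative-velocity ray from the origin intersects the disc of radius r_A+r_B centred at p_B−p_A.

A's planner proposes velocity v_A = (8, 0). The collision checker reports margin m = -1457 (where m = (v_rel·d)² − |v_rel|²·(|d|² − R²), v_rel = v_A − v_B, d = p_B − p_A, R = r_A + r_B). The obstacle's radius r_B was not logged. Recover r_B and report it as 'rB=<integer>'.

m = -1457
d = (-11, 10);  v_rel = (10, -1),  |v_rel|² = 101
v_rel×d = (10)·(10) − (-1)·(-11) = 89
since m = R²·101 − 89²:  R² = (7921 + -1457) / 101 = 64
R = √64 = 8  ⇒  r_B = 8 − 7 = 1

rB=1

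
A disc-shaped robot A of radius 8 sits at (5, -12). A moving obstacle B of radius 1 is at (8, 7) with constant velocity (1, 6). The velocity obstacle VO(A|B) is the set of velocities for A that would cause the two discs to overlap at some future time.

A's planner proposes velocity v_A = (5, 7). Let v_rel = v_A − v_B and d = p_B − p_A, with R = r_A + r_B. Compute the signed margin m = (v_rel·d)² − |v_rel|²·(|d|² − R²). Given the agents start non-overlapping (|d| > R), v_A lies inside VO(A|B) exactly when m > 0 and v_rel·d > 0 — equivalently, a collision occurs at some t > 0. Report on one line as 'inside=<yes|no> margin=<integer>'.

d = (3, 19),  |d|² = 370;  R = 8+1 = 9,  c = 370−9² = 289
v_rel = (4, 1),  |v_rel|² = 17;  v_rel·d = (4)·(3) + (1)·(19) = 31
17·t² − 62·t + 289 = 0  ⇒  m = 31² − 17·289 = -3952
m = -3952 < 0,  v_rel·d = 31 > 0  ⇒  outside

inside=no margin=-3952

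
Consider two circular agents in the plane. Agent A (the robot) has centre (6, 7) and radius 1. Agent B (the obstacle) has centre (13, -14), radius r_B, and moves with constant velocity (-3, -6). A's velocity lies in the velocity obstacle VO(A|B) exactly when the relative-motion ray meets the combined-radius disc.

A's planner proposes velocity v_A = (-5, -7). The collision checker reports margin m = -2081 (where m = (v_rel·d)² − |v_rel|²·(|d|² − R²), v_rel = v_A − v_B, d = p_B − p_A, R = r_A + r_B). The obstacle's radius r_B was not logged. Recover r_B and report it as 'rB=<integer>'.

m = -2081
d = (7, -21);  v_rel = (-2, -1),  |v_rel|² = 5
v_rel×d = (-2)·(-21) − (-1)·(7) = 49
since m = R²·5 − 49²:  R² = (2401 + -2081) / 5 = 64
R = √64 = 8  ⇒  r_B = 8 − 1 = 7

rB=7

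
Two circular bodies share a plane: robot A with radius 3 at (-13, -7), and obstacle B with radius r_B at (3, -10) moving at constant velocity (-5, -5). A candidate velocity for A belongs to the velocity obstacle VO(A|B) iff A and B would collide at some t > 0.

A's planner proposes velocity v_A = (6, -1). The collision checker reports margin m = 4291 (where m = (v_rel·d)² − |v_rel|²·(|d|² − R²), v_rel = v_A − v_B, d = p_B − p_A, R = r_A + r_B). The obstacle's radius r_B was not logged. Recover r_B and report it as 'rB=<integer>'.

m = 4291
d = (16, -3);  v_rel = (11, 4),  |v_rel|² = 137
v_rel×d = (11)·(-3) − (4)·(16) = -97
since m = R²·137 − (-97)²:  R² = (9409 + 4291) / 137 = 100
R = √100 = 10  ⇒  r_B = 10 − 3 = 7

rB=7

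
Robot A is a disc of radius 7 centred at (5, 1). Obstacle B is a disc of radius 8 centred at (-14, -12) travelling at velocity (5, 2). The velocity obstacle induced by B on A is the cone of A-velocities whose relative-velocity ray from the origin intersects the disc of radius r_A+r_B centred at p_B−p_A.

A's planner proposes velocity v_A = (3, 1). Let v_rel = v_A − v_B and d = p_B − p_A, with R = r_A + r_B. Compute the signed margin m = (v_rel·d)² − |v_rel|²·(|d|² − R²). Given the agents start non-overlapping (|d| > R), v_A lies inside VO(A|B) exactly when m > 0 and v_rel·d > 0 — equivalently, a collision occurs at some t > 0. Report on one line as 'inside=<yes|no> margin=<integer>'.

d = (-19, -13),  |d|² = 530;  R = 7+8 = 15,  c = 530−15² = 305
v_rel = (-2, -1),  |v_rel|² = 5;  v_rel·d = (-2)·(-19) + (-1)·(-13) = 51
5·t² − 102·t + 305 = 0  ⇒  m = 51² − 5·305 = 1076
m = 1076 > 0,  v_rel·d = 51 > 0  ⇒  inside

inside=yes margin=1076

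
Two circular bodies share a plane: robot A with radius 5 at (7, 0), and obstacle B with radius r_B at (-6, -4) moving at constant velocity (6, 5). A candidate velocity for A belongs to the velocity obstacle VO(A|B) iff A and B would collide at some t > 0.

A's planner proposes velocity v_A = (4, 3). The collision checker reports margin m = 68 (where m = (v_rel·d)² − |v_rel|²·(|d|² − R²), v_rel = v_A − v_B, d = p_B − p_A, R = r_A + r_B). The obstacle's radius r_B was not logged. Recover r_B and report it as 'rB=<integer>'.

m = 68
d = (-13, -4);  v_rel = (-2, -2),  |v_rel|² = 8
v_rel×d = (-2)·(-4) − (-2)·(-13) = -18
since m = R²·8 − (-18)²:  R² = (324 + 68) / 8 = 49
R = √49 = 7  ⇒  r_B = 7 − 5 = 2

rB=2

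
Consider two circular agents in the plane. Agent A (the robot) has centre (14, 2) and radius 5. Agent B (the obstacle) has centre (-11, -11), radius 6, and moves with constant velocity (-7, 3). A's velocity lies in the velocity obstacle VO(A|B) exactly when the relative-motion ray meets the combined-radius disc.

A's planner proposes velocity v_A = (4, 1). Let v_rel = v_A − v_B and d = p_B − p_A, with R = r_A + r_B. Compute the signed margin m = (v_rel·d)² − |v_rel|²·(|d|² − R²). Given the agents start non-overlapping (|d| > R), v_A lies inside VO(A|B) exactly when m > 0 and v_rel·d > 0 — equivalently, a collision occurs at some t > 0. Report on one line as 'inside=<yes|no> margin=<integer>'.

d = (-25, -13),  |d|² = 794;  R = 5+6 = 11,  c = 794−11² = 673
v_rel = (11, -2),  |v_rel|² = 125;  v_rel·d = (11)·(-25) + (-2)·(-13) = -249
125·t² + 498·t + 673 = 0  ⇒  m = (-249)² − 125·673 = -22124
m = -22124 < 0,  v_rel·d = -249 < 0  ⇒  outside

inside=no margin=-22124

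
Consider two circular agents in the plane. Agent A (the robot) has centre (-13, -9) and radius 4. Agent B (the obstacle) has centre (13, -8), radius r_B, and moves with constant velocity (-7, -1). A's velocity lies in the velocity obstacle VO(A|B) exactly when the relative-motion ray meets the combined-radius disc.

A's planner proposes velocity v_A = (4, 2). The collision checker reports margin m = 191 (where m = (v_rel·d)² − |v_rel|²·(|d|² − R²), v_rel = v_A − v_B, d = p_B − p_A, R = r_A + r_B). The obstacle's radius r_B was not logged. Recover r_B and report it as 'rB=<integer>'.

m = 191
d = (26, 1);  v_rel = (11, 3),  |v_rel|² = 130
v_rel×d = (11)·(1) − (3)·(26) = -67
since m = R²·130 − (-67)²:  R² = (4489 + 191) / 130 = 36
R = √36 = 6  ⇒  r_B = 6 − 4 = 2

rB=2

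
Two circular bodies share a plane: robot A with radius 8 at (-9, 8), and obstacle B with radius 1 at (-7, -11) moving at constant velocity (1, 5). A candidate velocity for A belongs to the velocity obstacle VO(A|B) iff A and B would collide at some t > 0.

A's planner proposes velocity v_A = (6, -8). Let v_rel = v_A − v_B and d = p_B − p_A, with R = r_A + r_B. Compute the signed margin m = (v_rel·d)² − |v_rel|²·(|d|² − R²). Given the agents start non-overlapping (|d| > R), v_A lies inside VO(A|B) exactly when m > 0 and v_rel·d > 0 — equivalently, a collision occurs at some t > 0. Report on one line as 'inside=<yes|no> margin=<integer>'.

d = (2, -19),  |d|² = 365;  R = 8+1 = 9,  c = 365−9² = 284
v_rel = (5, -13),  |v_rel|² = 194;  v_rel·d = (5)·(2) + (-13)·(-19) = 257
194·t² − 514·t + 284 = 0  ⇒  m = 257² − 194·284 = 10953
m = 10953 > 0,  v_rel·d = 257 > 0  ⇒  inside

inside=yes margin=10953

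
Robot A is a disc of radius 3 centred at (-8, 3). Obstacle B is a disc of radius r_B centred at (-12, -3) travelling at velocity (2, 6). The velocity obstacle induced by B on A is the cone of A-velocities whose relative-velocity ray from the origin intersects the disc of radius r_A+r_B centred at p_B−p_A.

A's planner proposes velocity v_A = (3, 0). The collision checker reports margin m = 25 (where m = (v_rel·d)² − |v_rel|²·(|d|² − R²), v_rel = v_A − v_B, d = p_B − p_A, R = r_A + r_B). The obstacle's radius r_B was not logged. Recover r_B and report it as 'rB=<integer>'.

m = 25
d = (-4, -6);  v_rel = (1, -6),  |v_rel|² = 37
v_rel×d = (1)·(-6) − (-6)·(-4) = -30
since m = R²·37 − (-30)²:  R² = (900 + 25) / 37 = 25
R = √25 = 5  ⇒  r_B = 5 − 3 = 2

rB=2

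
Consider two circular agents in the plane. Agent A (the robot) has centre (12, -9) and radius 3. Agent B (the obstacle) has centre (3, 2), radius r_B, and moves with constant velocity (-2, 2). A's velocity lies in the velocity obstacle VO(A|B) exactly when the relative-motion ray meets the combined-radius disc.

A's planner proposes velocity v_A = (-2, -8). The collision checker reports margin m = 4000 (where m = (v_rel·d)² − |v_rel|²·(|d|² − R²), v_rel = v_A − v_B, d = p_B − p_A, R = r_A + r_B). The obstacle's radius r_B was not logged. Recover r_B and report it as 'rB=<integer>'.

m = 4000
d = (-9, 11);  v_rel = (0, -10),  |v_rel|² = 100
v_rel×d = (0)·(11) − (-10)·(-9) = -90
since m = R²·100 − (-90)²:  R² = (8100 + 4000) / 100 = 121
R = √121 = 11  ⇒  r_B = 11 − 3 = 8

rB=8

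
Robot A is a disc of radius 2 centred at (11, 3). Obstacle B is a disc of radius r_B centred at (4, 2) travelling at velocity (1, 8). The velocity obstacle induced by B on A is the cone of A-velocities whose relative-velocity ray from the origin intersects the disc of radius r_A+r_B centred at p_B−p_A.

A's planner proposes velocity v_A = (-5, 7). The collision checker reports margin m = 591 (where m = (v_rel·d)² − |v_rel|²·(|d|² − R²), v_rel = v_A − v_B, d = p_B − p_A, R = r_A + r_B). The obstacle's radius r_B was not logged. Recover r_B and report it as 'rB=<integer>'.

m = 591
d = (-7, -1);  v_rel = (-6, -1),  |v_rel|² = 37
v_rel×d = (-6)·(-1) − (-1)·(-7) = -1
since m = R²·37 − (-1)²:  R² = (1 + 591) / 37 = 16
R = √16 = 4  ⇒  r_B = 4 − 2 = 2

rB=2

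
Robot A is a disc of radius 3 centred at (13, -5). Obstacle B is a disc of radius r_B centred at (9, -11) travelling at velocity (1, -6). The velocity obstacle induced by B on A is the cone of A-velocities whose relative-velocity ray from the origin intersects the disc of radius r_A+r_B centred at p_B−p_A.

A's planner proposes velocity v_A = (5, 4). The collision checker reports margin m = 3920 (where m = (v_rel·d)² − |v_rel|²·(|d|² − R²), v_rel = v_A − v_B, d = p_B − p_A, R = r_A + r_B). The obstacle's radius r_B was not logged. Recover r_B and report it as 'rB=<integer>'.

m = 3920
d = (-4, -6);  v_rel = (4, 10),  |v_rel|² = 116
v_rel×d = (4)·(-6) − (10)·(-4) = 16
since m = R²·116 − 16²:  R² = (256 + 3920) / 116 = 36
R = √36 = 6  ⇒  r_B = 6 − 3 = 3

rB=3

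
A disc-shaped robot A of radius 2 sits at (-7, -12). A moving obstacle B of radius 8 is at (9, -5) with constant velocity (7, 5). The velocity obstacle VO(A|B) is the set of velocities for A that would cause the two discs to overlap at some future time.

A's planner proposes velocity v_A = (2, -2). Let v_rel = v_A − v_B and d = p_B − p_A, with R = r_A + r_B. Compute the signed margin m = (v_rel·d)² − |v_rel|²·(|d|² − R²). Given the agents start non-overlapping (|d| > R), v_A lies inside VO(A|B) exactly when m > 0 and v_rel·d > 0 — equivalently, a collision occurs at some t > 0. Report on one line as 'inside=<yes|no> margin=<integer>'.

d = (16, 7),  |d|² = 305;  R = 2+8 = 10,  c = 305−10² = 205
v_rel = (-5, -7),  |v_rel|² = 74;  v_rel·d = (-5)·(16) + (-7)·(7) = -129
74·t² + 258·t + 205 = 0  ⇒  m = (-129)² − 74·205 = 1471
m = 1471 > 0,  v_rel·d = -129 < 0  ⇒  outside

inside=no margin=1471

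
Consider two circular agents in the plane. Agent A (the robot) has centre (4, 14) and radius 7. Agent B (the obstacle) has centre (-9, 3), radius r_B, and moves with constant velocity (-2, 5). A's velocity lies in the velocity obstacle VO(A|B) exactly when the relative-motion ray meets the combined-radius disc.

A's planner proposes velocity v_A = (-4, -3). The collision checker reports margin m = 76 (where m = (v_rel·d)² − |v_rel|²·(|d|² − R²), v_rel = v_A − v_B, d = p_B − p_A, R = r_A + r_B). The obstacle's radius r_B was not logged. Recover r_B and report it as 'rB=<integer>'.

m = 76
d = (-13, -11);  v_rel = (-2, -8),  |v_rel|² = 68
v_rel×d = (-2)·(-11) − (-8)·(-13) = -82
since m = R²·68 − (-82)²:  R² = (6724 + 76) / 68 = 100
R = √100 = 10  ⇒  r_B = 10 − 7 = 3

rB=3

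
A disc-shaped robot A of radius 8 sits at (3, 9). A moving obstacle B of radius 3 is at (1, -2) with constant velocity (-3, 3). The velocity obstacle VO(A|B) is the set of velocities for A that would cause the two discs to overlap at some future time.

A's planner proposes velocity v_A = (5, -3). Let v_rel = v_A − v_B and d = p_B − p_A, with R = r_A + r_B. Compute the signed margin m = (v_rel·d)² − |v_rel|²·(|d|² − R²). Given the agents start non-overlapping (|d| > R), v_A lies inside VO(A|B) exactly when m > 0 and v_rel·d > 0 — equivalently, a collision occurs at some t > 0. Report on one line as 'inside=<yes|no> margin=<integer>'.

d = (-2, -11),  |d|² = 125;  R = 8+3 = 11,  c = 125−11² = 4
v_rel = (8, -6),  |v_rel|² = 100;  v_rel·d = (8)·(-2) + (-6)·(-11) = 50
100·t² − 100·t + 4 = 0  ⇒  m = 50² − 100·4 = 2100
m = 2100 > 0,  v_rel·d = 50 > 0  ⇒  inside

inside=yes margin=2100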